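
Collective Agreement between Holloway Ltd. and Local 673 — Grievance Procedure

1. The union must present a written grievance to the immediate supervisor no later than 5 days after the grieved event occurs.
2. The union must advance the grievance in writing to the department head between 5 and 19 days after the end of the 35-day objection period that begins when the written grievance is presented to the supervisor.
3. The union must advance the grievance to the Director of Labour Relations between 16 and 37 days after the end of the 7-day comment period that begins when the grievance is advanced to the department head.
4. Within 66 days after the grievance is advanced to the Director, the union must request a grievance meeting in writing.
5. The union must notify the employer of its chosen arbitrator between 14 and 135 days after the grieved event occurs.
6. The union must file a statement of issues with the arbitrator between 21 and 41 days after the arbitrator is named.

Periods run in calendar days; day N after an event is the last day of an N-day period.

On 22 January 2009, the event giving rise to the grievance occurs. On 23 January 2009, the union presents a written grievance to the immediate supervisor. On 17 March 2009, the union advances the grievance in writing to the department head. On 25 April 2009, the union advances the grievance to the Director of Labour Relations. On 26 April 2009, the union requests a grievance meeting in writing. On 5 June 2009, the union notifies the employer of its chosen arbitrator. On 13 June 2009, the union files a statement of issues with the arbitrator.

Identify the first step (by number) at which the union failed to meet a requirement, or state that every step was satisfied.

Step 1 — counting 5 days from 22 January 2009 (when the grieved event occurs) gives a deadline of 27 January 2009; 23 January 2009 is within that limit.
Step 2 — 5 and 19 days from 27 February 2009 (end of the 35-day objection period, which began when the written grievance is presented to the supervisor on 23 January 2009) are 4 March 2009 and 18 March 2009 respectively; done 17 March 2009 — within the window.
Step 3 — 16 and 37 days from 24 March 2009 (end of the 7-day comment period, which began when the grievance is advanced to the department head on 17 March 2009) are 9 April 2009 and 30 April 2009 respectively; 25 April 2009 falls inside that range.
Step 4 — counting 66 days from 25 April 2009 (when the grievance is advanced to the Director) gives a deadline of 30 June 2009; completed 26 April 2009, before the deadline.
Step 5 — 14 and 135 days from 22 January 2009 (when the grieved event occurs) are 5 February 2009 and 6 June 2009 respectively; done 5 June 2009 — within the window.
Step 6 — 21 and 41 days from 5 June 2009 (when the arbitrator is named) are 26 June 2009 and 16 July 2009 respectively; 13 June 2009 is 13 days too early.
The procedure was therefore not followed at step 6.

Step 6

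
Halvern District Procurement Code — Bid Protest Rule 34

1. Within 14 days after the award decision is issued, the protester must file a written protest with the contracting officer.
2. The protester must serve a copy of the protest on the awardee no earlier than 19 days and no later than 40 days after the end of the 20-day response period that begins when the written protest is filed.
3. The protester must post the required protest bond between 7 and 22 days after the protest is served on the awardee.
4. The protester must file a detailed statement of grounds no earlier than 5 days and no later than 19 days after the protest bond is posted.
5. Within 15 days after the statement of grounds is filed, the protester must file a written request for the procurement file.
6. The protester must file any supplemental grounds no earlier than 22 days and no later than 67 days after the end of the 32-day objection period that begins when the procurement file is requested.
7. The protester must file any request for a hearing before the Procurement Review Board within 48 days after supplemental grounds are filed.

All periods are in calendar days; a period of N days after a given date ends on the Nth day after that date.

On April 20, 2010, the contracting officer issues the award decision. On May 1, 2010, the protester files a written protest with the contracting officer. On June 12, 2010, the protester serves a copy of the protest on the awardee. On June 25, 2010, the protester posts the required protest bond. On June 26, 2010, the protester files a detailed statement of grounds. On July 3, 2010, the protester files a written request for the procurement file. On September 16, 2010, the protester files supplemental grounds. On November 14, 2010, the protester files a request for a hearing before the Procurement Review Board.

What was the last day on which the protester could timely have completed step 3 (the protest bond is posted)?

July 4, 2010

Step 3 runs from June 12, 2010, when the protest is served on the awardee. The window is 7–22 days after June 12, 2010; it closes on July 4, 2010.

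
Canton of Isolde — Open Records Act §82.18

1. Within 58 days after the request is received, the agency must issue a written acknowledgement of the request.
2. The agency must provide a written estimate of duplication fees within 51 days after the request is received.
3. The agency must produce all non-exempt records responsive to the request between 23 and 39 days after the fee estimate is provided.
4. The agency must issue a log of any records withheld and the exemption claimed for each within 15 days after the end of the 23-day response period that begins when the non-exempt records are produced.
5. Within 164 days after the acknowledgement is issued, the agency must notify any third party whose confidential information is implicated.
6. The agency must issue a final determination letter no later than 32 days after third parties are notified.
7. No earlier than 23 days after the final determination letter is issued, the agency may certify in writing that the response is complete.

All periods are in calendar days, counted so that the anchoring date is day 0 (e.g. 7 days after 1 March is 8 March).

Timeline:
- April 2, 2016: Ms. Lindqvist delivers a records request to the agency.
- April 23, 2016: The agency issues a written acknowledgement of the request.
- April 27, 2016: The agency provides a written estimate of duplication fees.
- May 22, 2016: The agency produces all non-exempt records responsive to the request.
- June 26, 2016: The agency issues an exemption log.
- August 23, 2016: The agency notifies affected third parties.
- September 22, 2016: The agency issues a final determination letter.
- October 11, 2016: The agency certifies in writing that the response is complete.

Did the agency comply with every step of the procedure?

Step 1: 58 days after April 2, 2016 (when the request is received) is May 30, 2016; April 23, 2016 is within that limit.
Step 2: 51 days after April 2, 2016 (when the request is received) is May 23, 2016; completed April 27, 2016, before the deadline.
Step 3: the window is 23–39 days after April 27, 2016 (when the fee estimate is provided), so May 20, 2016 through June 5, 2016; May 22, 2016 falls inside that range.
Step 4: 15 days after June 14, 2016 (end of the 23-day response period, which began when the non-exempt records are produced on May 22, 2016) is June 29, 2016; completed June 26, 2016, before the deadline.
Step 5: 164 days after April 23, 2016 (when the acknowledgement is issued) is October 4, 2016; August 23, 2016 is within that limit.
Step 6: 32 days after August 23, 2016 (when third parties are notified) is September 24, 2016; September 22, 2016 is within that limit.
Step 7: the earliest permitted date is 23 days after September 22, 2016 (when the final determination letter is issued), i.e. October 15, 2016; done October 11, 2016 — 4 days too early.

No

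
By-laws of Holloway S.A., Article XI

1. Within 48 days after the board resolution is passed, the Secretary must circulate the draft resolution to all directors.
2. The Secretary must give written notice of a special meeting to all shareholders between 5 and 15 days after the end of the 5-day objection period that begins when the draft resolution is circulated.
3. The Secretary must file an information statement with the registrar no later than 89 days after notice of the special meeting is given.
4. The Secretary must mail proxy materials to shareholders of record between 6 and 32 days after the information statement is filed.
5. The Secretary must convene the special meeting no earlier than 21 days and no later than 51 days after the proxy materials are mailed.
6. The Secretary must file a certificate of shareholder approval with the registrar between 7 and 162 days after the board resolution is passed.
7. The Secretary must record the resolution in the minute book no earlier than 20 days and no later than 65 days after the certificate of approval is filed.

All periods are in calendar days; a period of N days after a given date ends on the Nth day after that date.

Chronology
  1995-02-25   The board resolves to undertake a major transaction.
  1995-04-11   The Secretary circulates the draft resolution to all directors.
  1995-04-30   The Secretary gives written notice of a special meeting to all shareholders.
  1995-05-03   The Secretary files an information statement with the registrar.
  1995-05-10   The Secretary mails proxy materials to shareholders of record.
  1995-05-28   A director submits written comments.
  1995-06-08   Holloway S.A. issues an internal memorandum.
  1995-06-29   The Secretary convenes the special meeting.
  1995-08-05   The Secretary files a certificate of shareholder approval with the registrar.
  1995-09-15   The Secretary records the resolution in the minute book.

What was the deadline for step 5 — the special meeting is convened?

1995-06-30

Step 5 runs from 1995-05-10, when the proxy materials are mailed. The window is 21–51 days after 1995-05-10; it closes on 1995-06-30.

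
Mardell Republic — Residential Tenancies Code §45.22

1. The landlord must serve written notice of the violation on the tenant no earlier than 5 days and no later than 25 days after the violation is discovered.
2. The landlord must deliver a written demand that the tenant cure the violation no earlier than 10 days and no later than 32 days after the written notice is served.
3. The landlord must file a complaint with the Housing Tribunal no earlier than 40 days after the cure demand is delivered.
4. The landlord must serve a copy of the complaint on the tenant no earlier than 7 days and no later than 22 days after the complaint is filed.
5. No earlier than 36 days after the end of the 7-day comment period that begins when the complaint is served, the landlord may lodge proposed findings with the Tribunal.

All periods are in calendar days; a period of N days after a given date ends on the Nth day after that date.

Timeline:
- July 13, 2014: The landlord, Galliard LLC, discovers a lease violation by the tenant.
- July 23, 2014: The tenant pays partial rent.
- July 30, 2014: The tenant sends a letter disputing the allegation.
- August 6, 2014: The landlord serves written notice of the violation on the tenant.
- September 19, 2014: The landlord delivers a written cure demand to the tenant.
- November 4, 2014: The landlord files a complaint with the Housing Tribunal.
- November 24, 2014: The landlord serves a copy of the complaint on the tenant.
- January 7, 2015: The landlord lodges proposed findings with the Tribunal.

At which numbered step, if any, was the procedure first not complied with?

Step 2

(1) the permitted window runs from July 13, 2014 + 5 = July 18, 2014 to July 13, 2014 + 25 = August 7, 2014; August 6, 2014 falls inside that range.
(2) the permitted window runs from August 6, 2014 + 10 = August 16, 2014 to August 6, 2014 + 32 = September 7, 2014; September 19, 2014 is 12 days past the end of the window.
That is the first point of non-compliance.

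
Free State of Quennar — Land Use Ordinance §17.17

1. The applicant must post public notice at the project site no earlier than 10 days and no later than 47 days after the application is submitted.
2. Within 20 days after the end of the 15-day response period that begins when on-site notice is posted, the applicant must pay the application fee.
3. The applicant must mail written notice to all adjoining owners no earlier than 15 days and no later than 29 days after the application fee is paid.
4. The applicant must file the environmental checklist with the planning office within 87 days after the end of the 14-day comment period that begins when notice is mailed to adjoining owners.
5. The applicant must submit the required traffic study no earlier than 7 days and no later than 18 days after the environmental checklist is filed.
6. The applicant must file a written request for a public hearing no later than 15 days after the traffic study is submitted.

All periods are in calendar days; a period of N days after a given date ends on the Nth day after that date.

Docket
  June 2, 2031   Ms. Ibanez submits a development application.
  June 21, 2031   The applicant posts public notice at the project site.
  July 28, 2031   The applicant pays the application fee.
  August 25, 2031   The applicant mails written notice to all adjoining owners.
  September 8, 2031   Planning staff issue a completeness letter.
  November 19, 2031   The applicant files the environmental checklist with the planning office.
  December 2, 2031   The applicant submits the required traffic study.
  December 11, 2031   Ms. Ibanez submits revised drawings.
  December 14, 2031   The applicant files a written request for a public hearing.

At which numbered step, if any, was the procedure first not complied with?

Step 1: the window is 10–47 days after June 2, 2031 (when the application is submitted), so June 12, 2031 through July 19, 2031; June 21, 2031 falls inside that range.
Step 2: 20 days after July 6, 2031 (end of the 15-day response period, which began when on-site notice is posted on June 21, 2031) is July 26, 2031; done July 28, 2031 — 2 days late.
No need to go further; step 2 was not satisfied.

Step 2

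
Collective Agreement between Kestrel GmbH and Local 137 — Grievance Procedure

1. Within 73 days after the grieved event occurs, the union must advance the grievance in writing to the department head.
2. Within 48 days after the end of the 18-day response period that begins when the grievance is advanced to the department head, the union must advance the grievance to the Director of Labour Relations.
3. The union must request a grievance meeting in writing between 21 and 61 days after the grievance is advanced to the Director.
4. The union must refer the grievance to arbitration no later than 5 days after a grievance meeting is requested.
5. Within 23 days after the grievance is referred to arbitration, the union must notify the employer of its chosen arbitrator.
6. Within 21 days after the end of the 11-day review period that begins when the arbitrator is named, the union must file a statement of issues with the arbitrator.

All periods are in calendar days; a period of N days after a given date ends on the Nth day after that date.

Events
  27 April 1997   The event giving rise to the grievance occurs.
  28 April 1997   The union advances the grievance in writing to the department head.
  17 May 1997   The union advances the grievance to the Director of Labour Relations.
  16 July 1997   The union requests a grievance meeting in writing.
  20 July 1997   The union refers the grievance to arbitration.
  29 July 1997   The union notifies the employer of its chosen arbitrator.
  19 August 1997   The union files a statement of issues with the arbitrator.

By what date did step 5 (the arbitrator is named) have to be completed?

12 August 1997

Step 5 runs from 20 July 1997, when the grievance is referred to arbitration. 23 days after 20 July 1997 is 12 August 1997.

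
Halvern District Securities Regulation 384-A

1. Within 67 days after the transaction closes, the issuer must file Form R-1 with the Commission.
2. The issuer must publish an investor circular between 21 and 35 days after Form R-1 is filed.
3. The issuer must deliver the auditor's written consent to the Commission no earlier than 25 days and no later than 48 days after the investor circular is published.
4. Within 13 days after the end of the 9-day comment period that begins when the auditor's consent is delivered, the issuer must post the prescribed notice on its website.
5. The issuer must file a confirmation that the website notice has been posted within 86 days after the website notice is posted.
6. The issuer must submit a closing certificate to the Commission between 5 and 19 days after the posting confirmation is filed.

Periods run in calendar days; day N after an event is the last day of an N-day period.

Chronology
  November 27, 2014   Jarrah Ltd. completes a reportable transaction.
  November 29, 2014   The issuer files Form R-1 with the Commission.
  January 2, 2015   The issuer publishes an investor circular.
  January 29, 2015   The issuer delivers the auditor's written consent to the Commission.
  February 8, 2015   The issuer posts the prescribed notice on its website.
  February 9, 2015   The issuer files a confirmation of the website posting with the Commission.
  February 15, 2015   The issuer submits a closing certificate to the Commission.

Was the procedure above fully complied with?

Yes

Step 1: 67 days after November 27, 2014 (when the transaction closes) is February 2, 2015; completed November 29, 2014, before the deadline.
Step 2: the window is 21–35 days after November 29, 2014 (when Form R-1 is filed), so December 20, 2014 through January 3, 2015; done January 2, 2015 — within the window.
Step 3: the window is 25–48 days after January 2, 2015 (when the investor circular is published), so January 27, 2015 through February 19, 2015; done January 29, 2015, which is between those dates.
Step 4: 13 days after February 7, 2015 (end of the 9-day comment period, which began when the auditor's consent is delivered on January 29, 2015) is February 20, 2015; February 8, 2015 is within that limit.
Step 5: 86 days after February 8, 2015 (when the website notice is posted) is May 5, 2015; February 9, 2015 is within that limit.
Step 6: the window is 5–19 days after February 9, 2015 (when the posting confirmation is filed), so February 14, 2015 through February 28, 2015; done February 15, 2015 — within the window.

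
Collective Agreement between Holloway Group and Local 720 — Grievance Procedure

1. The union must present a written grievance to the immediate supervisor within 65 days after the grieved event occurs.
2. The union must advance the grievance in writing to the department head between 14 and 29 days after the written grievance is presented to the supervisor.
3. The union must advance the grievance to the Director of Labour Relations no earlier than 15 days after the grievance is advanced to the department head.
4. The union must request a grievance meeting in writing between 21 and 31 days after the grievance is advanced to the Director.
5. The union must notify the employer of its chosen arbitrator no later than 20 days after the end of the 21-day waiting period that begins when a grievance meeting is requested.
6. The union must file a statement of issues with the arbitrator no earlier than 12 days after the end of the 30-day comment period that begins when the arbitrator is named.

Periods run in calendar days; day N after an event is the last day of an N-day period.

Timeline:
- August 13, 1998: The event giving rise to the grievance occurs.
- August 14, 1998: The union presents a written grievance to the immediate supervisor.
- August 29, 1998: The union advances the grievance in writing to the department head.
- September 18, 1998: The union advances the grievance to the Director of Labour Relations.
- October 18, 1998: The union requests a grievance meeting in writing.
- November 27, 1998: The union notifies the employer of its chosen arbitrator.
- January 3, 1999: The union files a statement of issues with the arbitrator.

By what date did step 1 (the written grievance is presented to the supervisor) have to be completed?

October 17, 1998

Step 1 runs from August 13, 1998, when the grieved event occurs. 65 days after August 13, 1998 is October 17, 1998.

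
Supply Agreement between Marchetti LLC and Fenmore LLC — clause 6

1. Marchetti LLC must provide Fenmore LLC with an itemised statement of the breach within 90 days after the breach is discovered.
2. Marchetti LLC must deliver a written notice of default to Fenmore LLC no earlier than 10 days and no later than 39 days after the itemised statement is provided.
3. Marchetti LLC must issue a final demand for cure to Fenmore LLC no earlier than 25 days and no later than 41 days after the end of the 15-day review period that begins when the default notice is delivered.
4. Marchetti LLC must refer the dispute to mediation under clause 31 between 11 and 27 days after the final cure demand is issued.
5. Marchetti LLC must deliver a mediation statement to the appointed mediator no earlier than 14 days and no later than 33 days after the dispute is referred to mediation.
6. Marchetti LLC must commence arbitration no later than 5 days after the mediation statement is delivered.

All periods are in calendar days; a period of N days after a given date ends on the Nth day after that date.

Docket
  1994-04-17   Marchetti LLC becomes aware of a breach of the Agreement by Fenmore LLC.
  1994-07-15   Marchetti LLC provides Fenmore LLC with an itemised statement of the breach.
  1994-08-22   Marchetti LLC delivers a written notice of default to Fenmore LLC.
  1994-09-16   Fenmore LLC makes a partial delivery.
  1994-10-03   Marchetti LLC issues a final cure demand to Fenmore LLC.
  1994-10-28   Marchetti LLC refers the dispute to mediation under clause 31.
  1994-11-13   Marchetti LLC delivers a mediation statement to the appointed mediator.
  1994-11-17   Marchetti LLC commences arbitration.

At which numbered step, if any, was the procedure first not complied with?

None — every step was satisfied

Step 1 — counting 90 days from 1994-04-17 (when the breach is discovered) gives a deadline of 1994-07-16; 1994-07-15 is within that limit.
Step 2 — 10 and 39 days from 1994-07-15 (when the itemised statement is provided) are 1994-07-25 and 1994-08-23 respectively; done 1994-08-22 — within the window.
Step 3 — 25 and 41 days from 1994-09-06 (end of the 15-day review period, which began when the default notice is delivered on 1994-08-22) are 1994-10-01 and 1994-10-17 respectively; done 1994-10-03 — within the window.
Step 4 — 11 and 27 days from 1994-10-03 (when the final cure demand is issued) are 1994-10-14 and 1994-10-30 respectively; done 1994-10-28 — within the window.
Step 5 — 14 and 33 days from 1994-10-28 (when the dispute is referred to mediation) are 1994-11-11 and 1994-11-30 respectively; done 1994-11-13, which is between those dates.
Step 6 — counting 5 days from 1994-11-13 (when the mediation statement is delivered) gives a deadline of 1994-11-18; completed 1994-11-17, before the deadline.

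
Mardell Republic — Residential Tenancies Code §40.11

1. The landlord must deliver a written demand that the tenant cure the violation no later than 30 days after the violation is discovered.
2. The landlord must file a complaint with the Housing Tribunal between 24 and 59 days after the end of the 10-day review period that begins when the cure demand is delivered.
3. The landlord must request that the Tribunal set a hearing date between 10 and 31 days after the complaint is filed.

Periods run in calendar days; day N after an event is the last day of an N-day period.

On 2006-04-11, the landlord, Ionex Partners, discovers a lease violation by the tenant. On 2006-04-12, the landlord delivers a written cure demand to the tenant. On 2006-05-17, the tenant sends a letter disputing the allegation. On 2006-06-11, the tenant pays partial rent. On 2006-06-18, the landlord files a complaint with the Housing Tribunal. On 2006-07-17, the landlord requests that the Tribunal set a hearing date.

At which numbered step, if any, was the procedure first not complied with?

Step 1: 30 days after 2006-04-11 (when the violation is discovered) is 2006-05-11; done 2006-04-12 — timely.
Step 2: the window is 24–59 days after 2006-04-22 (end of the 10-day review period, which began when the cure demand is delivered on 2006-04-12), so 2006-05-16 through 2006-06-20; 2006-06-18 falls inside that range.
Step 3: the window is 10–31 days after 2006-06-18 (when the complaint is filed), so 2006-06-28 through 2006-07-19; done 2006-07-17, which is between those dates.

None — every step was satisfied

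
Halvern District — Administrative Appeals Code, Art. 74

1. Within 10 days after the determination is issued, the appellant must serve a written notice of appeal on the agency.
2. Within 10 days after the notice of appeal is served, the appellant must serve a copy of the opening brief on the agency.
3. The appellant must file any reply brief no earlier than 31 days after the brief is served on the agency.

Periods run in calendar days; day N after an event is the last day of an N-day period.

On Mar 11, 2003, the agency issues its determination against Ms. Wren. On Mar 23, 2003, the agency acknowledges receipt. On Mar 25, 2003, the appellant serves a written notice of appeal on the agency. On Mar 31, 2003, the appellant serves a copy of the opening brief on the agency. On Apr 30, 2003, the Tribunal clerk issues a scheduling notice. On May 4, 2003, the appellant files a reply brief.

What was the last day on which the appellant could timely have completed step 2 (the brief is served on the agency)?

Apr 4, 2003

Step 2 runs from Mar 25, 2003, when the notice of appeal is served. 10 days after Mar 25, 2003 is Apr 4, 2003.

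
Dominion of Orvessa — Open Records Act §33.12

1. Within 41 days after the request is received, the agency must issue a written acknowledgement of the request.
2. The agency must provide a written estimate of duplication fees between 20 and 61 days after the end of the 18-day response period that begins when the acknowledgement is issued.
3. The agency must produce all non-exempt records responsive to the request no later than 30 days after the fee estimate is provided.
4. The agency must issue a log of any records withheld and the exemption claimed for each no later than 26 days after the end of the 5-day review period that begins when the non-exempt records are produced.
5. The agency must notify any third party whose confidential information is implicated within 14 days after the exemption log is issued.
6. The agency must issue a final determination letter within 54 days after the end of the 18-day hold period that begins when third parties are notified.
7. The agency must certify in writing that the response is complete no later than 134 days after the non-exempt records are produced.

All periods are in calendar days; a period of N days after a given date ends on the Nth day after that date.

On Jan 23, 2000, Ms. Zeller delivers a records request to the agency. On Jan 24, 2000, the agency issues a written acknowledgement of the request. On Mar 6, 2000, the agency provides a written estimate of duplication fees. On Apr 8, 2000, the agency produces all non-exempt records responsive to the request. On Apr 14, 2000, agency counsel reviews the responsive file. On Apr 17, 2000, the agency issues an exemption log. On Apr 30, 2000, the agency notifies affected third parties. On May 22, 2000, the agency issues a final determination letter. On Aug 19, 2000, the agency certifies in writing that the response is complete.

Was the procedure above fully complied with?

No

(1) due by Jan 23, 2000 + 41 days = Mar 4, 2000; completed Jan 24, 2000, before the deadline.
(2) the permitted window runs from Feb 11, 2000 + 20 = Mar 2, 2000 to Feb 11, 2000 + 61 = Apr 12, 2000; done Mar 6, 2000 — within the window.
(3) due by Mar 6, 2000 + 30 days = Apr 5, 2000; not done until Apr 8, 2000, 3 days after the deadline.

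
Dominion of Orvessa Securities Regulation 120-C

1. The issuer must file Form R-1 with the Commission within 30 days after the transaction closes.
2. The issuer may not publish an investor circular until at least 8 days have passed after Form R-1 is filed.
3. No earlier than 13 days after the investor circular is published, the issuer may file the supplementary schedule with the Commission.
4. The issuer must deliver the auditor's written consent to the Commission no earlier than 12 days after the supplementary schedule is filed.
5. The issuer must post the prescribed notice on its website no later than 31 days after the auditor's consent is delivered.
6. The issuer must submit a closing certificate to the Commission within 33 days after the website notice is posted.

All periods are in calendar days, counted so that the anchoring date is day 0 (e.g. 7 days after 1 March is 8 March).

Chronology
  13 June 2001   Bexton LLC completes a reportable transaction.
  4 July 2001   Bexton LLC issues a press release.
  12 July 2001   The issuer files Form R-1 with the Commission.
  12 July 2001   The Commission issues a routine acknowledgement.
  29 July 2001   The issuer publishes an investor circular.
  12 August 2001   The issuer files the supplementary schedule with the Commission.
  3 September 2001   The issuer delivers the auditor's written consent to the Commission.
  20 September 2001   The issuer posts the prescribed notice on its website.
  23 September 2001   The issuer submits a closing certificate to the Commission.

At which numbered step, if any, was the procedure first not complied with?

(1) due by 13 June 2001 + 30 days = 13 July 2001; 12 July 2001 is within that limit.
(2) permitted from 12 July 2001 + 8 days = 20 July 2001 onward; 29 July 2001 is on or after that date.
(3) permitted from 29 July 2001 + 13 days = 11 August 2001 onward; done 12 August 2001 — permitted.
(4) permitted from 12 August 2001 + 12 days = 24 August 2001 onward; done 3 September 2001, after the minimum wait.
(5) due by 3 September 2001 + 31 days = 4 October 2001; completed 20 September 2001, before the deadline.
(6) due by 20 September 2001 + 33 days = 23 October 2001; done 23 September 2001 — timely.

None — every step was satisfied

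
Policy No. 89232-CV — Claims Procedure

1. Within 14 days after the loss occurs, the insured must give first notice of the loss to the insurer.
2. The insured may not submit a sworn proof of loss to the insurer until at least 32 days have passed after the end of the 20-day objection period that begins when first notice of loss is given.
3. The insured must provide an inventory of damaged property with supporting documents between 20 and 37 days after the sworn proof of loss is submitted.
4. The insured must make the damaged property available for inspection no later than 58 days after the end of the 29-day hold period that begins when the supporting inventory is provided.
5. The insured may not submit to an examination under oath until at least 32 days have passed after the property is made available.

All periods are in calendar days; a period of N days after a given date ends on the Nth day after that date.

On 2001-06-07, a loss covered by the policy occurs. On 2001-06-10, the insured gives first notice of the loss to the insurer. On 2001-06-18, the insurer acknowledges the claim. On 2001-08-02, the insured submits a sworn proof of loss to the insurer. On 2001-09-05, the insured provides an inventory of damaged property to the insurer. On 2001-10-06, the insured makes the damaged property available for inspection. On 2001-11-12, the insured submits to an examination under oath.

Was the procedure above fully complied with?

Yes

(1) due by 2001-06-07 + 14 days = 2001-06-21; 2001-06-10 is within that limit.
(2) permitted from 2001-06-30 + 32 days = 2001-08-01 onward; 2001-08-02 is on or after that date.
(3) the permitted window runs from 2001-08-02 + 20 = 2001-08-22 to 2001-08-02 + 37 = 2001-09-08; 2001-09-05 falls inside that range.
(4) due by 2001-10-04 + 58 days = 2001-12-01; 2001-10-06 is within that limit.
(5) permitted from 2001-10-06 + 32 days = 2001-11-07 onward; done 2001-11-12 — permitted.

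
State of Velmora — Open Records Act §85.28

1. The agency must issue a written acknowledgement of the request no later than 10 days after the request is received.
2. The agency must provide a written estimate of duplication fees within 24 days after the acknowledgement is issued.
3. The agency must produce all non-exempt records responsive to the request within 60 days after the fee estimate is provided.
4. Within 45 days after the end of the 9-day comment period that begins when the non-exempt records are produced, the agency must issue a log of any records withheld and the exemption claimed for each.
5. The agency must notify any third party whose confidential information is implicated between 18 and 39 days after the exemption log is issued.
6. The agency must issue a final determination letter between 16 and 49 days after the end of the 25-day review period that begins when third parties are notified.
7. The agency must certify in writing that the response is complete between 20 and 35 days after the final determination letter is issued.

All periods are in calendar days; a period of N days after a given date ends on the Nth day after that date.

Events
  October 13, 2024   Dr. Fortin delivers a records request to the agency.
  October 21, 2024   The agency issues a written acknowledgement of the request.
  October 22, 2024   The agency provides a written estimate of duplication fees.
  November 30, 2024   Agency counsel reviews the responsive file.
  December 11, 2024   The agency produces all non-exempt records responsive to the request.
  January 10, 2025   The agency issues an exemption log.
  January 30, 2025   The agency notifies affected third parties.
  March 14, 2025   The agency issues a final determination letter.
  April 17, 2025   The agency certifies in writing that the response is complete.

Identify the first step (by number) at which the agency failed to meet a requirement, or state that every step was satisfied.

(1) due by October 13, 2024 + 10 days = October 23, 2024; October 21, 2024 is within that limit.
(2) due by October 21, 2024 + 24 days = November 14, 2024; October 22, 2024 is within that limit.
(3) due by October 22, 2024 + 60 days = December 21, 2024; completed December 11, 2024, before the deadline.
(4) due by December 20, 2024 + 45 days = February 3, 2025; completed January 10, 2025, before the deadline.
(5) the permitted window runs from January 10, 2025 + 18 = January 28, 2025 to January 10, 2025 + 39 = February 18, 2025; January 30, 2025 falls inside that range.
(6) the permitted window runs from February 24, 2025 + 16 = March 12, 2025 to February 24, 2025 + 49 = April 14, 2025; done March 14, 2025 — within the window.
(7) the permitted window runs from March 14, 2025 + 20 = April 3, 2025 to March 14, 2025 + 35 = April 18, 2025; done April 17, 2025 — within the window.

None — every step was satisfied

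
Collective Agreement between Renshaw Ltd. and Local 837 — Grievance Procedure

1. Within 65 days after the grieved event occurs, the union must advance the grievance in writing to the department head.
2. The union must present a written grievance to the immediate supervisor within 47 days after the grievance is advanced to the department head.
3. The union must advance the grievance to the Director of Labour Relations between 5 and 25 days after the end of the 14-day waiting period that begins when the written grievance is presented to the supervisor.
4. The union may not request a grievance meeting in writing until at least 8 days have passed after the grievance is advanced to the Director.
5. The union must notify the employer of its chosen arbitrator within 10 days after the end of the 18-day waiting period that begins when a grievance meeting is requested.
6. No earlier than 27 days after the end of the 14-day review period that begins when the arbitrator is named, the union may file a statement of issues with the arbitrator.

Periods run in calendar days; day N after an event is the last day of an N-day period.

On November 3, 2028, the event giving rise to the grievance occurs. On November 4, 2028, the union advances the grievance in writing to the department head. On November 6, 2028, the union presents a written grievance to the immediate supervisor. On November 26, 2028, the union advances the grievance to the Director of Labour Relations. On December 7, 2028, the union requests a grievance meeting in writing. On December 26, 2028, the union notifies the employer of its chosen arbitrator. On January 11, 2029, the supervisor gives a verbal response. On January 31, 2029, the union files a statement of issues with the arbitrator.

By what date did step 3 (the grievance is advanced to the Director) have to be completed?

The written grievance is presented to the supervisor on November 6, 2028; the 14-day waiting period therefore ends November 20, 2028, and step 3 runs from that date. The window is 5–25 days after November 20, 2028; it closes on December 15, 2028.

December 15, 2028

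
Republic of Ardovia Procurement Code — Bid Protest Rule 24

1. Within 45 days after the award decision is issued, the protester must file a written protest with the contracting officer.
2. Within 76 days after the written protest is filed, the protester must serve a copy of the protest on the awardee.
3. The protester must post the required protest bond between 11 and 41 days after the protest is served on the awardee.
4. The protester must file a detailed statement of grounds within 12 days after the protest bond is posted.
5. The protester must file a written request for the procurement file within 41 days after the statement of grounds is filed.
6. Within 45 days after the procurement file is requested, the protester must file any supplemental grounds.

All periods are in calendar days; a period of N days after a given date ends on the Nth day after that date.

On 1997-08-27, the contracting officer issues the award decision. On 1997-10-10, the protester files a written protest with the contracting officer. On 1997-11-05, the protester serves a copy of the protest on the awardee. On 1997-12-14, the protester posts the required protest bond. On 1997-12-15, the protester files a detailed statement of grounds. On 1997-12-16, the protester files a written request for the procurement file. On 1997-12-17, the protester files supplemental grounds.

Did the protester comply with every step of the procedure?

Yes

Step 1: 45 days after 1997-08-27 (when the award decision is issued) is 1997-10-11; done 1997-10-10 — timely.
Step 2: 76 days after 1997-10-10 (when the written protest is filed) is 1997-12-25; done 1997-11-05 — timely.
Step 3: the window is 11–41 days after 1997-11-05 (when the protest is served on the awardee), so 1997-11-16 through 1997-12-16; done 1997-12-14 — within the window.
Step 4: 12 days after 1997-12-14 (when the protest bond is posted) is 1997-12-26; completed 1997-12-15, before the deadline.
Step 5: 41 days after 1997-12-15 (when the statement of grounds is filed) is 1998-01-25; completed 1997-12-16, before the deadline.
Step 6: 45 days after 1997-12-16 (when the procurement file is requested) is 1998-01-30; done 1997-12-17 — timely.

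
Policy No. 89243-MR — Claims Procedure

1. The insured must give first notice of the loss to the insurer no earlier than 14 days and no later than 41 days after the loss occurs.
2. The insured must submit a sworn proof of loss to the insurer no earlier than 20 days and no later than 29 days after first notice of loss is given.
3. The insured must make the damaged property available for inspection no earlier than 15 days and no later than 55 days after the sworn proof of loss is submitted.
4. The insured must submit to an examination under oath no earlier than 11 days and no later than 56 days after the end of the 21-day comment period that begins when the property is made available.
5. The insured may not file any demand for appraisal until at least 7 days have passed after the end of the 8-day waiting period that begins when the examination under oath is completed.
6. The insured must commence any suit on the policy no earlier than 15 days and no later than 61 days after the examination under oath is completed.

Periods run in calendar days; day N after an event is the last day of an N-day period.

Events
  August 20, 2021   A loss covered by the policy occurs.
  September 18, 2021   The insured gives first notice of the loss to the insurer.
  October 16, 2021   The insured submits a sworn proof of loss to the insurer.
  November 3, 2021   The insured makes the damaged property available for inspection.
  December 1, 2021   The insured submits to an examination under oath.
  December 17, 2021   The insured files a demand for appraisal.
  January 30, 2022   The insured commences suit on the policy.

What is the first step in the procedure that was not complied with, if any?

(1) the permitted window runs from August 20, 2021 + 14 = September 3, 2021 to August 20, 2021 + 41 = September 30, 2021; done September 18, 2021, which is between those dates.
(2) the permitted window runs from September 18, 2021 + 20 = October 8, 2021 to September 18, 2021 + 29 = October 17, 2021; done October 16, 2021 — within the window.
(3) the permitted window runs from October 16, 2021 + 15 = October 31, 2021 to October 16, 2021 + 55 = December 10, 2021; done November 3, 2021 — within the window.
(4) the permitted window runs from November 24, 2021 + 11 = December 5, 2021 to November 24, 2021 + 56 = January 19, 2022; done December 1, 2021 — 4 days before the window opened.
No need to go further; step 4 was not satisfied.

Step 4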